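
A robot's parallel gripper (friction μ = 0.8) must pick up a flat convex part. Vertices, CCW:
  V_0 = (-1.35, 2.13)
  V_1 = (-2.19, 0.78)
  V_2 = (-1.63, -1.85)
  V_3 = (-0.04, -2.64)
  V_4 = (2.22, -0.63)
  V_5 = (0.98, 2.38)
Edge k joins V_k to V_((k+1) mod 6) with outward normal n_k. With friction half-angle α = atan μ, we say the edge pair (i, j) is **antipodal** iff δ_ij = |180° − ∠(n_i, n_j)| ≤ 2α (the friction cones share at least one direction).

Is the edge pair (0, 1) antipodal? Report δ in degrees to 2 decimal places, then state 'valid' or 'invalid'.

α = atan 0.8 = 38.66°;  2α = 77.32°
edge 0: e_0 = (-0.84, -1.35);  n_0 = (-0.8491, +0.5283)
edge 1: e_1 = (+0.56, -2.63);  n_1 = (-0.9781, -0.2083)
∠(n_0, n_1) = 43.91°
δ = |180° − 43.91°| = 136.09°
136.09° > 2α = 77.32°  →  invalid

δ = 136.09°, invalid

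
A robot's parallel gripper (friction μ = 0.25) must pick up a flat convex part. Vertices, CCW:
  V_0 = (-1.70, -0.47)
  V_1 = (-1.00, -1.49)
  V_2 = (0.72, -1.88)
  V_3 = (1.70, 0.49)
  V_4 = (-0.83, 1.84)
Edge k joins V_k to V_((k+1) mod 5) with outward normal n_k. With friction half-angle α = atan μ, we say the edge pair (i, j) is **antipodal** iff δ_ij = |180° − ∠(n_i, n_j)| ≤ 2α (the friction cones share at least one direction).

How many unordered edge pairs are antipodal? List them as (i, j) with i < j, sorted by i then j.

count = 3; pairs: (0,3), (1,3), (2,4)

α = atan 0.25 = 14.04°;  2α = 28.07°
n_0 = (-0.8245, -0.5658)
n_1 = (-0.2211, -0.9752)
n_2 = (+0.9241, -0.3821)
n_3 = (+0.4708, +0.8823)
n_4 = (-0.9358, +0.3525)
  (0,1): δ = 137.24°  ·
  (0,2): δ = 56.93°  ·
  (0,3): δ = 27.45°  ✓
  (0,4): δ = 124.90°  ·
  (1,2): δ = 99.69°  ·
  (1,3): δ = 15.31°  ✓
  (1,4): δ = 82.14°  ·
  (2,3): δ = 95.62°  ·
  (2,4): δ = 1.83°  ✓
  (3,4): δ = 82.55°  ·
antipodal pairs: 3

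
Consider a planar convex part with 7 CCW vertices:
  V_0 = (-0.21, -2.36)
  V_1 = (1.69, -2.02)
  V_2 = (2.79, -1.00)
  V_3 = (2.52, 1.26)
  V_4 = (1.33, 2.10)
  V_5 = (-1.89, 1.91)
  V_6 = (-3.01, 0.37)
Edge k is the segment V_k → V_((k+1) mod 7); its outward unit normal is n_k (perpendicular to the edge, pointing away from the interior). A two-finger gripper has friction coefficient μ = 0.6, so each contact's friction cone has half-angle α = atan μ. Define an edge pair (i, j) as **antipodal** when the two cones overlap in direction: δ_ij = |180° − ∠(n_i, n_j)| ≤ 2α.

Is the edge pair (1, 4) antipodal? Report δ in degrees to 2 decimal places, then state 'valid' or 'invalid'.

δ = 39.46°, valid

α = atan 0.6 = 30.96°;  2α = 61.93°
edge 1: e_1 = (+1.10, +1.02);  n_1 = (+0.6799, -0.7333)
edge 4: e_4 = (-3.22, -0.19);  n_4 = (-0.0589, +0.9983)
∠(n_1, n_4) = 140.54°
δ = |180° − 140.54°| = 39.46°
39.46° ≤ 2α = 61.93°  →  valid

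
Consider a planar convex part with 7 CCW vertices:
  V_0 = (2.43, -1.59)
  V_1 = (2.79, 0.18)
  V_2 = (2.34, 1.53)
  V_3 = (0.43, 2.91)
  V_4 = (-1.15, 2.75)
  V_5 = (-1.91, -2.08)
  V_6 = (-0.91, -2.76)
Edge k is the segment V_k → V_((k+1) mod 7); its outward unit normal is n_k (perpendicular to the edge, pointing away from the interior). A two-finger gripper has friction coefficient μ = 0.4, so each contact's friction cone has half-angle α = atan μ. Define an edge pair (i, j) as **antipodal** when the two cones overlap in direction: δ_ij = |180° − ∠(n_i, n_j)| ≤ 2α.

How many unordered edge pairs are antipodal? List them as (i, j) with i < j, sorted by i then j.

count = 6; pairs: (0,4), (1,4), (1,5), (2,5), (3,5), (3,6)

α = atan 0.4 = 21.80°;  2α = 43.60°
n_0 = (+0.9799, -0.1993)
n_1 = (+0.9487, +0.3162)
n_2 = (+0.5856, +0.8106)
n_3 = (-0.1008, +0.9949)
n_4 = (-0.9878, +0.1554)
n_5 = (-0.5623, -0.8269)
n_6 = (+0.3306, -0.9438)
  (0,1): δ = 150.07°  ·
  (0,2): δ = 114.35°  ·
  (0,3): δ = 72.72°  ·
  (0,4): δ = 2.55°  ✓
  (0,5): δ = 67.28°  ·
  (0,6): δ = 120.80°  ·
  (1,2): δ = 144.28°  ·
  (1,3): δ = 102.65°  ·
  (1,4): δ = 27.38°  ✓
  (1,5): δ = 37.35°  ✓
  (1,6): δ = 90.87°  ·
  (2,3): δ = 138.37°  ·
  (2,4): δ = 63.09°  ·
  (2,5): δ = 1.63°  ✓
  (2,6): δ = 55.15°  ·
  (3,4): δ = 104.72°  ·
  (3,5): δ = 40.00°  ✓
  (3,6): δ = 13.52°  ✓
  (4,5): δ = 115.27°  ·
  (4,6): δ = 61.75°  ·
  (5,6): δ = 126.48°  ·
antipodal pairs: 6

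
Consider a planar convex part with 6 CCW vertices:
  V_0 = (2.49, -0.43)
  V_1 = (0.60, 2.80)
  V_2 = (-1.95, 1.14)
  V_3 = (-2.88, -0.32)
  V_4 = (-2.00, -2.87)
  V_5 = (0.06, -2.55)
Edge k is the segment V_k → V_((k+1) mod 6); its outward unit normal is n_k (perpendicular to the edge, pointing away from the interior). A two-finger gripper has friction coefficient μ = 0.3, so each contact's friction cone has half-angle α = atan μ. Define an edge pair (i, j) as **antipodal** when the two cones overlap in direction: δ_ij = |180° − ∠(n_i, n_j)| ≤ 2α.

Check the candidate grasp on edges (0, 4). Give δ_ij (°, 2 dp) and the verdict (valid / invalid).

δ = 68.50°, invalid

α = atan 0.3 = 16.70°;  2α = 33.40°
edge 0: e_0 = (-1.89, +3.23);  n_0 = (+0.8631, +0.5050)
edge 4: e_4 = (+2.06, +0.32);  n_4 = (+0.1535, -0.9881)
∠(n_0, n_4) = 111.50°
δ = |180° − 111.50°| = 68.50°
68.50° > 2α = 33.40°  →  invalid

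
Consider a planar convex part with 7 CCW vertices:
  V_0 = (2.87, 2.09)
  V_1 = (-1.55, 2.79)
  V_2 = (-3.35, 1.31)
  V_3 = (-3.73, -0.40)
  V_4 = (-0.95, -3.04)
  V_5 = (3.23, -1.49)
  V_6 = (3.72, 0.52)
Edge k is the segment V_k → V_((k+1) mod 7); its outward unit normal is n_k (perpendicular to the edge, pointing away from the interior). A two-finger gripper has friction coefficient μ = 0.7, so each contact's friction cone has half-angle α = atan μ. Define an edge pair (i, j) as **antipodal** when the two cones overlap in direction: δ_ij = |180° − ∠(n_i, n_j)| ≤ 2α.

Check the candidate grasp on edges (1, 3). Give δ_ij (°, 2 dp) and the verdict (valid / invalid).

δ = 82.95°, invalid

α = atan 0.7 = 34.99°;  2α = 69.98°
edge 1: e_1 = (-1.80, -1.48);  n_1 = (-0.6351, +0.7724)
edge 3: e_3 = (+2.78, -2.64);  n_3 = (-0.6886, -0.7251)
∠(n_1, n_3) = 97.05°
δ = |180° − 97.05°| = 82.95°
82.95° > 2α = 69.98°  →  invalid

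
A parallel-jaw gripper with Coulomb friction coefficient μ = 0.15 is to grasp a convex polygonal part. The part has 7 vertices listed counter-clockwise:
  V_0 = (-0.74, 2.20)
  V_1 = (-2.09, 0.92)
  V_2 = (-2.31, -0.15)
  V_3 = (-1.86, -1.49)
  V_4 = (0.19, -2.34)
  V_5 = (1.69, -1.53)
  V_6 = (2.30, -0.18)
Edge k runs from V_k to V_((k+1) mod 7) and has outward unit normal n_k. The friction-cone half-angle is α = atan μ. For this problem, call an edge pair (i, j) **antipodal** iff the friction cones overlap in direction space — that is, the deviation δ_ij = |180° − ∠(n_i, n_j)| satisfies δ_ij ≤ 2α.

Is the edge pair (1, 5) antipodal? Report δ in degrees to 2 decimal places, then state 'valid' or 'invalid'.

δ = 12.70°, valid

α = atan 0.15 = 8.53°;  2α = 17.06°
edge 1: e_1 = (-0.22, -1.07);  n_1 = (-0.9795, +0.2014)
edge 5: e_5 = (+0.61, +1.35);  n_5 = (+0.9113, -0.4118)
∠(n_1, n_5) = 167.30°
δ = |180° − 167.30°| = 12.70°
12.70° ≤ 2α = 17.06°  →  valid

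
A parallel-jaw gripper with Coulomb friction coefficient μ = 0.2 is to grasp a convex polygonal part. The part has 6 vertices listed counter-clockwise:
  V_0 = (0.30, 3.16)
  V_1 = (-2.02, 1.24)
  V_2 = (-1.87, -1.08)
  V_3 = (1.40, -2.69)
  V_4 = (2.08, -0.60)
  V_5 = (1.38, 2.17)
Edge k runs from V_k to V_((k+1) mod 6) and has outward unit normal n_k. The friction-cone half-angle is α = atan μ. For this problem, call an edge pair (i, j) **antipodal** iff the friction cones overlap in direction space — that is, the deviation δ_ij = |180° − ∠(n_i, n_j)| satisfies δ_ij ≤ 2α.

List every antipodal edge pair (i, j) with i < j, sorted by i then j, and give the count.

α = atan 0.2 = 11.31°;  2α = 22.62°
n_0 = (-0.6376, +0.7704)
n_1 = (-0.9979, -0.0645)
n_2 = (-0.4417, -0.8972)
n_3 = (+0.9509, -0.3094)
n_4 = (+0.9695, +0.2450)
n_5 = (+0.6757, +0.7372)
  (0,1): δ = 125.91°  ·
  (0,2): δ = 65.82°  ·
  (0,3): δ = 32.37°  ·
  (0,4): δ = 64.57°  ·
  (0,5): δ = 97.88°  ·
  (1,2): δ = 119.91°  ·
  (1,3): δ = 21.72°  ✓
  (1,4): δ = 10.48°  ✓
  (1,5): δ = 43.79°  ·
  (2,3): δ = 81.81°  ·
  (2,4): δ = 49.60°  ·
  (2,5): δ = 16.30°  ✓
  (3,4): δ = 147.80°  ·
  (3,5): δ = 114.49°  ·
  (4,5): δ = 146.69°  ·
antipodal pairs: 3

count = 3; pairs: (1,3), (1,4), (2,5)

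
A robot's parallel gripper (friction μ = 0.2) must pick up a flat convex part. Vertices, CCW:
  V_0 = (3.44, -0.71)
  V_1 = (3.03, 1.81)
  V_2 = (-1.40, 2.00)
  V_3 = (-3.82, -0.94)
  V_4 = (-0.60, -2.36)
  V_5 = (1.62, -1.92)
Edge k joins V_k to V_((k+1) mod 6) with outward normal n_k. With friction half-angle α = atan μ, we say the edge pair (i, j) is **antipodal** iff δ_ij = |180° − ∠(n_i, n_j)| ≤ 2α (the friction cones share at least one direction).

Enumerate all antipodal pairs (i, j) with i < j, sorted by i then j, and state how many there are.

count = 3; pairs: (1,3), (1,4), (2,5)

α = atan 0.2 = 11.31°;  2α = 22.62°
n_0 = (+0.9870, +0.1606)
n_1 = (+0.0428, +0.9991)
n_2 = (-0.7721, +0.6355)
n_3 = (-0.4035, -0.9150)
n_4 = (+0.1944, -0.9809)
n_5 = (+0.5536, -0.8328)
  (0,1): δ = 101.70°  ·
  (0,2): δ = 48.70°  ·
  (0,3): δ = 56.96°  ·
  (0,4): δ = 91.97°  ·
  (0,5): δ = 114.38°  ·
  (1,2): δ = 127.00°  ·
  (1,3): δ = 21.34°  ✓
  (1,4): δ = 13.67°  ✓
  (1,5): δ = 36.07°  ·
  (2,3): δ = 74.34°  ·
  (2,4): δ = 39.33°  ·
  (2,5): δ = 16.92°  ✓
  (3,4): δ = 144.99°  ·
  (3,5): δ = 122.59°  ·
  (4,5): δ = 157.59°  ·
antipodal pairs: 3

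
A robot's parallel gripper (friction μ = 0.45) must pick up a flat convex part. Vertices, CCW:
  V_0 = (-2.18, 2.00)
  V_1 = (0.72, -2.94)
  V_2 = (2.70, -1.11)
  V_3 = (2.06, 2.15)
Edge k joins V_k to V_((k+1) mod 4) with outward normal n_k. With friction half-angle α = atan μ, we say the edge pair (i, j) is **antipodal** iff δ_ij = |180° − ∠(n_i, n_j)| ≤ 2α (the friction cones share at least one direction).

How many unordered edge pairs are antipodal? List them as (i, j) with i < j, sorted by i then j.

count = 2; pairs: (0,2), (1,3)

α = atan 0.45 = 24.23°;  2α = 48.46°
n_0 = (-0.8624, -0.5063)
n_1 = (+0.6787, -0.7344)
n_2 = (+0.9813, +0.1926)
n_3 = (-0.0354, +0.9994)
  (0,1): δ = 77.67°  ·
  (0,2): δ = 19.31°  ✓
  (0,3): δ = 61.61°  ·
  (1,2): δ = 121.64°  ·
  (1,3): δ = 40.72°  ✓
  (2,3): δ = 99.08°  ·
antipodal pairs: 2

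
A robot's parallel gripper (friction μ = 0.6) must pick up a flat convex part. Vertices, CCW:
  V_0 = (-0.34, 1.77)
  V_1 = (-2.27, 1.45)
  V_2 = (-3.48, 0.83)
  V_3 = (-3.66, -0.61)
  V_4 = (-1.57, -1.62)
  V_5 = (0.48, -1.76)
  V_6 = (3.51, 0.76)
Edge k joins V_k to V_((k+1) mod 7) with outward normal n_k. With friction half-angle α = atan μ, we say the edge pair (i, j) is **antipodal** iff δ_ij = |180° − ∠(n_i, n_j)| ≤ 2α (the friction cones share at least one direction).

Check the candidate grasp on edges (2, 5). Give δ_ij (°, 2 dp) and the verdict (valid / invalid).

δ = 43.13°, valid

α = atan 0.6 = 30.96°;  2α = 61.93°
edge 2: e_2 = (-0.18, -1.44);  n_2 = (-0.9923, +0.1240)
edge 5: e_5 = (+3.03, +2.52);  n_5 = (+0.6394, -0.7688)
∠(n_2, n_5) = 136.87°
δ = |180° − 136.87°| = 43.13°
43.13° ≤ 2α = 61.93°  →  valid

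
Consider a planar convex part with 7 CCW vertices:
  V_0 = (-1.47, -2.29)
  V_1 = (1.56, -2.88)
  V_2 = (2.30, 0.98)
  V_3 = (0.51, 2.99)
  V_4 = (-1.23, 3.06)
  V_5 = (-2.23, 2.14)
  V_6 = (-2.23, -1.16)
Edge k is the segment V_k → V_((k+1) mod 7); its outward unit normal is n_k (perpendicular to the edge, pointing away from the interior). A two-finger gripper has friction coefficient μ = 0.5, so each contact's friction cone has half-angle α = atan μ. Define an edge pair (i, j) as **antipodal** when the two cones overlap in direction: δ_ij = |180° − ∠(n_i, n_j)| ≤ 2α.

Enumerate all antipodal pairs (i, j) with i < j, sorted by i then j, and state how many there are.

α = atan 0.5 = 26.57°;  2α = 53.13°
n_0 = (-0.1911, -0.9816)
n_1 = (+0.9821, -0.1883)
n_2 = (+0.7468, +0.6651)
n_3 = (+0.0402, +0.9992)
n_4 = (-0.6771, +0.7359)
n_5 = (-1.0000, -0.0000)
n_6 = (-0.8298, -0.5581)
  (0,1): δ = 89.83°  ·
  (0,2): δ = 37.29°  ✓
  (0,3): δ = 8.71°  ✓
  (0,4): δ = 53.63°  ·
  (0,5): δ = 101.02°  ·
  (0,6): δ = 134.94°  ·
  (1,2): δ = 127.46°  ·
  (1,3): δ = 81.45°  ·
  (1,4): δ = 36.53°  ✓
  (1,5): δ = 10.85°  ✓
  (1,6): δ = 44.78°  ✓
  (2,3): δ = 133.99°  ·
  (2,4): δ = 89.07°  ·
  (2,5): δ = 41.69°  ✓
  (2,6): δ = 7.76°  ✓
  (3,4): δ = 135.08°  ·
  (3,5): δ = 87.70°  ·
  (3,6): δ = 53.77°  ·
  (4,5): δ = 132.61°  ·
  (4,6): δ = 98.69°  ·
  (5,6): δ = 146.08°  ·
antipodal pairs: 7

count = 7; pairs: (0,2), (0,3), (1,4), (1,5), (1,6), (2,5), (2,6)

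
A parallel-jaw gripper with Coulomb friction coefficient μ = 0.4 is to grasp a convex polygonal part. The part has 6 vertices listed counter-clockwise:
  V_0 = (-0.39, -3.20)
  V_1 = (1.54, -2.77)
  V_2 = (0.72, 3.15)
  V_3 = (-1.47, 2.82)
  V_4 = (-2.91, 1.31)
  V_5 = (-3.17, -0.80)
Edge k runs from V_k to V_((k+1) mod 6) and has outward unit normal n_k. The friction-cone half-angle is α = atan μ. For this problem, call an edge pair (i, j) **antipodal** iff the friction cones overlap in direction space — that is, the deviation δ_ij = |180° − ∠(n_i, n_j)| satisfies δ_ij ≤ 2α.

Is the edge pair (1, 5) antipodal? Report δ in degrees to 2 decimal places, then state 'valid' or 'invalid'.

α = atan 0.4 = 21.80°;  2α = 43.60°
edge 1: e_1 = (-0.82, +5.92);  n_1 = (+0.9905, +0.1372)
edge 5: e_5 = (+2.78, -2.40);  n_5 = (-0.6535, -0.7569)
∠(n_1, n_5) = 138.69°
δ = |180° − 138.69°| = 41.31°
41.31° ≤ 2α = 43.60°  →  valid

δ = 41.31°, valid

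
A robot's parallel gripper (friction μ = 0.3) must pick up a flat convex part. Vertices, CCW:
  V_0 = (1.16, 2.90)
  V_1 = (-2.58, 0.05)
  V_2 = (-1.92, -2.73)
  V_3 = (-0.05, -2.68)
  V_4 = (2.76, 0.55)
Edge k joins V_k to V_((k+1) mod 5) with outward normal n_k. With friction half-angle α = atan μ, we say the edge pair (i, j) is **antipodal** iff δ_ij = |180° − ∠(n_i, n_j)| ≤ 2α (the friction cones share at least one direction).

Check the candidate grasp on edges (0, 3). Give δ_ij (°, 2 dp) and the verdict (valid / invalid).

δ = 11.67°, valid

α = atan 0.3 = 16.70°;  2α = 33.40°
edge 0: e_0 = (-3.74, -2.85);  n_0 = (-0.6061, +0.7954)
edge 3: e_3 = (+2.81, +3.23);  n_3 = (+0.7545, -0.6564)
∠(n_0, n_3) = 168.33°
δ = |180° − 168.33°| = 11.67°
11.67° ≤ 2α = 33.40°  →  valid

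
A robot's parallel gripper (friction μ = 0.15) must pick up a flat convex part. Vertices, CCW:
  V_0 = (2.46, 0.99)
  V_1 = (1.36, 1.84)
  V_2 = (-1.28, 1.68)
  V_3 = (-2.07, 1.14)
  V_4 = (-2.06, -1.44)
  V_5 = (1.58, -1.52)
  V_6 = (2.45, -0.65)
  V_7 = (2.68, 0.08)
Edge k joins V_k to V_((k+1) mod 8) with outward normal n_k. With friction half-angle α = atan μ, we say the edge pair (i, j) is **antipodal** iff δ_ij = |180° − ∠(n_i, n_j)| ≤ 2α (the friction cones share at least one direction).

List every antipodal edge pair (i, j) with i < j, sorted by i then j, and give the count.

α = atan 0.15 = 8.53°;  2α = 17.06°
n_0 = (+0.6114, +0.7913)
n_1 = (-0.0605, +0.9982)
n_2 = (-0.5643, +0.8256)
n_3 = (-1.0000, -0.0039)
n_4 = (-0.0220, -0.9998)
n_5 = (+0.7071, -0.7071)
n_6 = (+0.9538, -0.3005)
n_7 = (+0.9720, +0.2350)
  (0,1): δ = 138.84°  ·
  (0,2): δ = 107.95°  ·
  (0,3): δ = 52.08°  ·
  (0,4): δ = 36.44°  ·
  (0,5): δ = 82.69°  ·
  (0,6): δ = 110.21°  ·
  (0,7): δ = 141.29°  ·
  (1,2): δ = 149.11°  ·
  (1,3): δ = 93.25°  ·
  (1,4): δ = 4.73°  ✓
  (1,5): δ = 41.53°  ·
  (1,6): δ = 69.04°  ·
  (1,7): δ = 100.12°  ·
  (2,3): δ = 124.13°  ·
  (2,4): δ = 35.61°  ·
  (2,5): δ = 10.65°  ✓
  (2,6): δ = 38.16°  ·
  (2,7): δ = 69.24°  ·
  (3,4): δ = 91.48°  ·
  (3,5): δ = 45.22°  ·
  (3,6): δ = 17.71°  ·
  (3,7): δ = 13.37°  ✓
  (4,5): δ = 133.74°  ·
  (4,6): δ = 106.23°  ·
  (4,7): δ = 75.15°  ·
  (5,6): δ = 152.49°  ·
  (5,7): δ = 121.41°  ·
  (6,7): δ = 148.92°  ·
antipodal pairs: 3

count = 3; pairs: (1,4), (2,5), (3,7)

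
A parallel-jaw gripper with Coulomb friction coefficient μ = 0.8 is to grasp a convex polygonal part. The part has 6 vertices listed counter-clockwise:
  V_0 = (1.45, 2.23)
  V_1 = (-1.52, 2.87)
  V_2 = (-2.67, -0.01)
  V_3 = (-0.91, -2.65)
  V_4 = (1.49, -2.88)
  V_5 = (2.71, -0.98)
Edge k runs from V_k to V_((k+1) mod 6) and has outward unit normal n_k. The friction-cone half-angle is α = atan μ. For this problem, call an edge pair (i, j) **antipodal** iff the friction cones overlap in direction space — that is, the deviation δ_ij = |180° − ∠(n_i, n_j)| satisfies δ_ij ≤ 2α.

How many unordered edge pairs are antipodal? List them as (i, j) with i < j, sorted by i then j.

α = atan 0.8 = 38.66°;  2α = 77.32°
n_0 = (+0.2107, +0.9776)
n_1 = (-0.9287, +0.3708)
n_2 = (-0.8321, -0.5547)
n_3 = (-0.0954, -0.9954)
n_4 = (+0.8415, -0.5403)
n_5 = (+0.9309, +0.3654)
  (0,1): δ = 99.61°  ·
  (0,2): δ = 44.15°  ✓
  (0,3): δ = 6.69°  ✓
  (0,4): δ = 69.46°  ✓
  (0,5): δ = 123.59°  ·
  (1,2): δ = 124.54°  ·
  (1,3): δ = 73.71°  ✓
  (1,4): δ = 10.94°  ✓
  (1,5): δ = 43.20°  ✓
  (2,3): δ = 129.16°  ·
  (2,4): δ = 66.39°  ✓
  (2,5): δ = 12.26°  ✓
  (3,4): δ = 117.23°  ·
  (3,5): δ = 63.09°  ✓
  (4,5): δ = 125.86°  ·
antipodal pairs: 9

count = 9; pairs: (0,2), (0,3), (0,4), (1,3), (1,4), (1,5), (2,4), (2,5), (3,5)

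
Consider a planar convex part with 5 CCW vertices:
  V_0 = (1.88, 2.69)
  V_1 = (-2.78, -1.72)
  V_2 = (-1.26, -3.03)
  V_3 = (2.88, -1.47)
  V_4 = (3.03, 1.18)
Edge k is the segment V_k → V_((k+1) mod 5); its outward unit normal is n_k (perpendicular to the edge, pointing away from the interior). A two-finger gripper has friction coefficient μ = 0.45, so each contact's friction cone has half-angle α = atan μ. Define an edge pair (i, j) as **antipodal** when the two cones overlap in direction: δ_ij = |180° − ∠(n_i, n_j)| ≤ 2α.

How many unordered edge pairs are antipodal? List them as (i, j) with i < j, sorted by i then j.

α = atan 0.45 = 24.23°;  2α = 48.46°
n_0 = (-0.6874, +0.7263)
n_1 = (-0.6528, -0.7575)
n_2 = (+0.3526, -0.9358)
n_3 = (+0.9984, -0.0565)
n_4 = (+0.7956, +0.6059)
  (0,1): δ = 84.18°  ·
  (0,2): δ = 22.77°  ✓
  (0,3): δ = 43.34°  ✓
  (0,4): δ = 83.87°  ·
  (1,2): δ = 118.60°  ·
  (1,3): δ = 52.48°  ·
  (1,4): δ = 11.95°  ✓
  (2,3): δ = 113.89°  ·
  (2,4): δ = 73.35°  ·
  (3,4): δ = 139.47°  ·
antipodal pairs: 3

count = 3; pairs: (0,2), (0,3), (1,4)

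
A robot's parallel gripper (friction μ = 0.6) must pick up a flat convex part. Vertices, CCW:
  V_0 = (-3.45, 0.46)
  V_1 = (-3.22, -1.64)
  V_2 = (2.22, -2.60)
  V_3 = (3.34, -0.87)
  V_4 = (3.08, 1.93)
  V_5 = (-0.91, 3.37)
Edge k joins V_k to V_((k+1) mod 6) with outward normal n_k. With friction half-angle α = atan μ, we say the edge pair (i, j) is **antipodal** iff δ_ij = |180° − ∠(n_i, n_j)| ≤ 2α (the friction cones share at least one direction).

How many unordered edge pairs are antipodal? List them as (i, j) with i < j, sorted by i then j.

α = atan 0.6 = 30.96°;  2α = 61.93°
n_0 = (-0.9941, -0.1089)
n_1 = (-0.1738, -0.9848)
n_2 = (+0.8394, -0.5435)
n_3 = (+0.9957, +0.0925)
n_4 = (+0.3395, +0.9406)
n_5 = (-0.7534, +0.6576)
  (0,1): δ = 106.26°  ·
  (0,2): δ = 39.17°  ✓
  (0,3): δ = 0.95°  ✓
  (0,4): δ = 63.91°  ·
  (0,5): δ = 132.63°  ·
  (1,2): δ = 112.91°  ·
  (1,3): δ = 74.69°  ·
  (1,4): δ = 9.84°  ✓
  (1,5): δ = 58.89°  ✓
  (2,3): δ = 141.78°  ·
  (2,4): δ = 76.93°  ·
  (2,5): δ = 8.20°  ✓
  (3,4): δ = 115.15°  ·
  (3,5): δ = 46.42°  ✓
  (4,5): δ = 111.27°  ·
antipodal pairs: 6

count = 6; pairs: (0,2), (0,3), (1,4), (1,5), (2,5), (3,5)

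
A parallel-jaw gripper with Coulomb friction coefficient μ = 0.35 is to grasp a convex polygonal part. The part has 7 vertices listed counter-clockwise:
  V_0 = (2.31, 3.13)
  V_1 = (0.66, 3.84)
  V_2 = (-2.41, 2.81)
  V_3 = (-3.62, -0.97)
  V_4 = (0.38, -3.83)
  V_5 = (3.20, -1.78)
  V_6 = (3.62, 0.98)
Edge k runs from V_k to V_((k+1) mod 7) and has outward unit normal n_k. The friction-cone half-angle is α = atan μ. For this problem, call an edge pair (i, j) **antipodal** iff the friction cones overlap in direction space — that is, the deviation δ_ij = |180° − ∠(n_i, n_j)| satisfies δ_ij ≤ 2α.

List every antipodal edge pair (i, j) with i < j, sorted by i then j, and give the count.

α = atan 0.35 = 19.29°;  2α = 38.58°
n_0 = (+0.3953, +0.9186)
n_1 = (-0.3181, +0.9481)
n_2 = (-0.9524, +0.3049)
n_3 = (-0.5816, -0.8135)
n_4 = (+0.5880, -0.8089)
n_5 = (+0.9886, -0.1504)
n_6 = (+0.8540, +0.5203)
  (0,1): δ = 138.17°  ·
  (0,2): δ = 84.47°  ·
  (0,3): δ = 12.28°  ✓
  (0,4): δ = 59.30°  ·
  (0,5): δ = 104.63°  ·
  (0,6): δ = 144.64°  ·
  (1,2): δ = 126.30°  ·
  (1,3): δ = 54.11°  ·
  (1,4): δ = 17.47°  ✓
  (1,5): δ = 62.80°  ·
  (1,6): δ = 102.81°  ·
  (2,3): δ = 107.81°  ·
  (2,4): δ = 36.23°  ✓
  (2,5): δ = 9.10°  ✓
  (2,6): δ = 49.10°  ·
  (3,4): δ = 108.42°  ·
  (3,5): δ = 63.09°  ·
  (3,6): δ = 23.08°  ✓
  (4,5): δ = 134.67°  ·
  (4,6): δ = 94.66°  ·
  (5,6): δ = 139.99°  ·
antipodal pairs: 5

count = 5; pairs: (0,3), (1,4), (2,4), (2,5), (3,6)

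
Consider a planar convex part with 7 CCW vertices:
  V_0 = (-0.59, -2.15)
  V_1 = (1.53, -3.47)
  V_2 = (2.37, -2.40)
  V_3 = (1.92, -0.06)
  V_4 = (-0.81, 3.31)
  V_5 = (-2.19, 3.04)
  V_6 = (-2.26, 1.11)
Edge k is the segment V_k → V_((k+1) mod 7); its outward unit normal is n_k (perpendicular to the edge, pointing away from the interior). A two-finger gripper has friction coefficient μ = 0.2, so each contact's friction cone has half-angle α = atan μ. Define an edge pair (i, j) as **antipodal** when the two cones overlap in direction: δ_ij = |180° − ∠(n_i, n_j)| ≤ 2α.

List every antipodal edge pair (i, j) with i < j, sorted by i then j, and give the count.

count = 4; pairs: (0,3), (2,5), (2,6), (3,6)

α = atan 0.2 = 11.31°;  2α = 22.62°
n_0 = (-0.5286, -0.8489)
n_1 = (+0.7866, -0.6175)
n_2 = (+0.9820, +0.1888)
n_3 = (+0.7770, +0.6295)
n_4 = (-0.1920, +0.9814)
n_5 = (-0.9993, +0.0362)
n_6 = (-0.8900, -0.4559)
  (0,1): δ = 96.23°  ·
  (0,2): δ = 47.21°  ·
  (0,3): δ = 19.08°  ✓
  (0,4): δ = 42.98°  ·
  (0,5): δ = 119.83°  ·
  (0,6): δ = 149.03°  ·
  (1,2): δ = 130.98°  ·
  (1,3): δ = 102.86°  ·
  (1,4): δ = 40.80°  ·
  (1,5): δ = 36.06°  ·
  (1,6): δ = 65.26°  ·
  (2,3): δ = 151.87°  ·
  (2,4): δ = 89.82°  ·
  (2,5): δ = 12.96°  ✓
  (2,6): δ = 16.24°  ✓
  (3,4): δ = 117.94°  ·
  (3,5): δ = 41.09°  ·
  (3,6): δ = 11.89°  ✓
  (4,5): δ = 103.15°  ·
  (4,6): δ = 73.95°  ·
  (5,6): δ = 150.80°  ·
antipodal pairs: 4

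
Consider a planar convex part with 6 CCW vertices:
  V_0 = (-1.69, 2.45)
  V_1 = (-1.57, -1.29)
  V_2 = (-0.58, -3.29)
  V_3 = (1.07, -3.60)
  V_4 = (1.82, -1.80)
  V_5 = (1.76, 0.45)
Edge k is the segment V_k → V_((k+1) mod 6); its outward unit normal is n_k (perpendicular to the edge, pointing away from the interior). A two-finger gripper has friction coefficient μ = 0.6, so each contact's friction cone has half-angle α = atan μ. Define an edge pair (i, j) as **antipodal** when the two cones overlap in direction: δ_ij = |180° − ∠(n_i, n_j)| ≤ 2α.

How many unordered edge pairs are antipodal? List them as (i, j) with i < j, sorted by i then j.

count = 7; pairs: (0,3), (0,4), (0,5), (1,3), (1,4), (1,5), (2,5)

α = atan 0.6 = 30.96°;  2α = 61.93°
n_0 = (-0.9995, -0.0321)
n_1 = (-0.8962, -0.4436)
n_2 = (-0.1846, -0.9828)
n_3 = (+0.9231, -0.3846)
n_4 = (+0.9996, +0.0267)
n_5 = (+0.5015, +0.8651)
  (0,1): δ = 155.50°  ·
  (0,2): δ = 102.48°  ·
  (0,3): δ = 24.46°  ✓
  (0,4): δ = 0.31°  ✓
  (0,5): δ = 58.06°  ✓
  (1,2): δ = 126.98°  ·
  (1,3): δ = 48.96°  ✓
  (1,4): δ = 24.81°  ✓
  (1,5): δ = 33.56°  ✓
  (2,3): δ = 101.98°  ·
  (2,4): δ = 77.83°  ·
  (2,5): δ = 19.46°  ✓
  (3,4): δ = 155.85°  ·
  (3,5): δ = 97.48°  ·
  (4,5): δ = 121.63°  ·
antipodal pairs: 7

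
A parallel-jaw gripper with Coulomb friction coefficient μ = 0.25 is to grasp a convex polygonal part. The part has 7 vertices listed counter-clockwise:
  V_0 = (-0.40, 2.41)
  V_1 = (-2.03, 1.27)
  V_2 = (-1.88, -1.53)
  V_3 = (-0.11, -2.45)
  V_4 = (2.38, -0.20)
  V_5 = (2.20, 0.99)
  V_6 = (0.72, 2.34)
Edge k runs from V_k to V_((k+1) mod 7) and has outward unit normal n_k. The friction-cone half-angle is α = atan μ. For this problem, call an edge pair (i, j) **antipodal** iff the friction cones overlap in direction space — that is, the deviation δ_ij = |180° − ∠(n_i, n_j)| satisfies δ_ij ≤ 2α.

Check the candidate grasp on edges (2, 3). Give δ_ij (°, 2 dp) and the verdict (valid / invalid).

δ = 110.43°, invalid

α = atan 0.25 = 14.04°;  2α = 28.07°
edge 2: e_2 = (+1.77, -0.92);  n_2 = (-0.4612, -0.8873)
edge 3: e_3 = (+2.49, +2.25);  n_3 = (+0.6704, -0.7420)
∠(n_2, n_3) = 69.57°
δ = |180° − 69.57°| = 110.43°
110.43° > 2α = 28.07°  →  invalid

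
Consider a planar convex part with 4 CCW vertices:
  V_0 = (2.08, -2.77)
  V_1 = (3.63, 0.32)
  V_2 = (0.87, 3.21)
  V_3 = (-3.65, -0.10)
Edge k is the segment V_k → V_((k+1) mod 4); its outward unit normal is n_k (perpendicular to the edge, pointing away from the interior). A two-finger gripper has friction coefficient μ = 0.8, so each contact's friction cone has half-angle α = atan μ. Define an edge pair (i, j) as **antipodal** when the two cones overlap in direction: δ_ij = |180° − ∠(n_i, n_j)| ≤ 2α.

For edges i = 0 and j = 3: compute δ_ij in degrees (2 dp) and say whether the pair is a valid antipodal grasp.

α = atan 0.8 = 38.66°;  2α = 77.32°
edge 0: e_0 = (+1.55, +3.09);  n_0 = (+0.8938, -0.4484)
edge 3: e_3 = (+5.73, -2.67);  n_3 = (-0.4224, -0.9064)
∠(n_0, n_3) = 88.34°
δ = |180° − 88.34°| = 91.66°
91.66° > 2α = 77.32°  →  invalid

δ = 91.66°, invalid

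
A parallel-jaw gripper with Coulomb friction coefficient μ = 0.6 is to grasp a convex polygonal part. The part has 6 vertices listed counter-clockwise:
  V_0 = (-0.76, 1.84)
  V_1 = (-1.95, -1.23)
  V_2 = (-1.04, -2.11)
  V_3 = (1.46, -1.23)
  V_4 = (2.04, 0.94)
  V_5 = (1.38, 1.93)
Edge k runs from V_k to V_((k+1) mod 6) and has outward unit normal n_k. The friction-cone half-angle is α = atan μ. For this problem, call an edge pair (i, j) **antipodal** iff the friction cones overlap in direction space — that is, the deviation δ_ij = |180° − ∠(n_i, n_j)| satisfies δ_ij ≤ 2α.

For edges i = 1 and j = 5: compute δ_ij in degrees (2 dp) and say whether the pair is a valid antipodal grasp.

α = atan 0.6 = 30.96°;  2α = 61.93°
edge 1: e_1 = (+0.91, -0.88);  n_1 = (-0.6952, -0.7189)
edge 5: e_5 = (-2.14, -0.09);  n_5 = (-0.0420, +0.9991)
∠(n_1, n_5) = 133.55°
δ = |180° − 133.55°| = 46.45°
46.45° ≤ 2α = 61.93°  →  valid

δ = 46.45°, valid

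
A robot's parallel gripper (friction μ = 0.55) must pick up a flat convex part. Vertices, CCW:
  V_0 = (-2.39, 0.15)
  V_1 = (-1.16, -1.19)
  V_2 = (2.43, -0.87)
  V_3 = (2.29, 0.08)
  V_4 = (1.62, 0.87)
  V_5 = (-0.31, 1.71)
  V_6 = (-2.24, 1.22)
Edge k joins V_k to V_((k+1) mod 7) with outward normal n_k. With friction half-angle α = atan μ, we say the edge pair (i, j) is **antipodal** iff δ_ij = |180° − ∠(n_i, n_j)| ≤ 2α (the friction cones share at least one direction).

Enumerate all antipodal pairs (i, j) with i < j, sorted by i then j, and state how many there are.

α = atan 0.55 = 28.81°;  2α = 57.62°
n_0 = (-0.7367, -0.6762)
n_1 = (+0.0888, -0.9961)
n_2 = (+0.9893, +0.1458)
n_3 = (+0.7627, +0.6468)
n_4 = (+0.3991, +0.9169)
n_5 = (-0.2461, +0.9692)
n_6 = (-0.9903, +0.1388)
  (0,1): δ = 127.46°  ·
  (0,2): δ = 34.17°  ✓
  (0,3): δ = 2.25°  ✓
  (0,4): δ = 23.93°  ✓
  (0,5): δ = 61.70°  ·
  (0,6): δ = 129.47°  ·
  (1,2): δ = 86.71°  ·
  (1,3): δ = 54.79°  ✓
  (1,4): δ = 28.61°  ✓
  (1,5): δ = 9.15°  ✓
  (1,6): δ = 76.93°  ·
  (2,3): δ = 148.08°  ·
  (2,4): δ = 121.90°  ·
  (2,5): δ = 84.14°  ·
  (2,6): δ = 16.36°  ✓
  (3,4): δ = 153.82°  ·
  (3,5): δ = 116.06°  ·
  (3,6): δ = 48.28°  ✓
  (4,5): δ = 142.23°  ·
  (4,6): δ = 74.46°  ·
  (5,6): δ = 112.23°  ·
antipodal pairs: 8

count = 8; pairs: (0,2), (0,3), (0,4), (1,3), (1,4), (1,5), (2,6), (3,6)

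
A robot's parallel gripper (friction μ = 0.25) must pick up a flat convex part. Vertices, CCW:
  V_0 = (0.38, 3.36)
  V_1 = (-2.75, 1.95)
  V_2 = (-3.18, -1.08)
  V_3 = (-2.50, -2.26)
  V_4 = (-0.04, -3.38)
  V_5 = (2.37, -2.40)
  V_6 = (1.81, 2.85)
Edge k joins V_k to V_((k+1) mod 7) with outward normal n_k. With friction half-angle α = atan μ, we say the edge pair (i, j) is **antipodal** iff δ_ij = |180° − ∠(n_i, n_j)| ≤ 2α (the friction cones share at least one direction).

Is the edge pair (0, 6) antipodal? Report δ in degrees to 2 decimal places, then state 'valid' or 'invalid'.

δ = 136.12°, invalid

α = atan 0.25 = 14.04°;  2α = 28.07°
edge 0: e_0 = (-3.13, -1.41);  n_0 = (-0.4107, +0.9118)
edge 6: e_6 = (-1.43, +0.51);  n_6 = (+0.3359, +0.9419)
∠(n_0, n_6) = 43.88°
δ = |180° − 43.88°| = 136.12°
136.12° > 2α = 28.07°  →  invalid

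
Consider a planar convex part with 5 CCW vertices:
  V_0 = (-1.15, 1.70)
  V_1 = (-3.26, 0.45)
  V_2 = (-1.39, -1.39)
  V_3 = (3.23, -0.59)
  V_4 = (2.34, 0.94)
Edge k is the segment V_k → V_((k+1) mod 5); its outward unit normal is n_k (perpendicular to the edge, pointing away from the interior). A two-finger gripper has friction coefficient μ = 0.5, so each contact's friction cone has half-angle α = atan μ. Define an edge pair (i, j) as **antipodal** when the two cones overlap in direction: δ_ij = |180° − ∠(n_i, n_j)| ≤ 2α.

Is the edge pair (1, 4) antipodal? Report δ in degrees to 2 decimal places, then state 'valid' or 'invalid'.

δ = 32.25°, valid

α = atan 0.5 = 26.57°;  2α = 53.13°
edge 1: e_1 = (+1.87, -1.84);  n_1 = (-0.7014, -0.7128)
edge 4: e_4 = (-3.49, +0.76);  n_4 = (+0.2128, +0.9771)
∠(n_1, n_4) = 147.75°
δ = |180° − 147.75°| = 32.25°
32.25° ≤ 2α = 53.13°  →  valid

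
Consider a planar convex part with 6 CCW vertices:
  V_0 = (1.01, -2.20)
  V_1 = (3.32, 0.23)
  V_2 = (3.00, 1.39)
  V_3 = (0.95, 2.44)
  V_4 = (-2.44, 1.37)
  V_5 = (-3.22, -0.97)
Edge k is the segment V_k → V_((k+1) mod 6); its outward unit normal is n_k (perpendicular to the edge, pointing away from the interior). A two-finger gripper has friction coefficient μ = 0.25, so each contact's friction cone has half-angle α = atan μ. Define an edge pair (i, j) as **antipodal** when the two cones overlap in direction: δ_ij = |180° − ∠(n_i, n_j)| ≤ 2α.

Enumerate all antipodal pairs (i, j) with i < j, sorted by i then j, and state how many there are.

count = 2; pairs: (0,4), (2,5)

α = atan 0.25 = 14.04°;  2α = 28.07°
n_0 = (+0.7248, -0.6890)
n_1 = (+0.9640, +0.2659)
n_2 = (+0.4559, +0.8900)
n_3 = (-0.3010, +0.9536)
n_4 = (-0.9487, +0.3162)
n_5 = (-0.2792, -0.9602)
  (0,1): δ = 121.03°  ·
  (0,2): δ = 73.57°  ·
  (0,3): δ = 28.93°  ·
  (0,4): δ = 25.11°  ✓
  (0,5): δ = 117.34°  ·
  (1,2): δ = 132.54°  ·
  (1,3): δ = 87.90°  ·
  (1,4): δ = 33.86°  ·
  (1,5): δ = 58.36°  ·
  (2,3): δ = 135.36°  ·
  (2,4): δ = 81.31°  ·
  (2,5): δ = 10.91°  ✓
  (3,4): δ = 125.95°  ·
  (3,5): δ = 33.73°  ·
  (4,5): δ = 87.78°  ·
antipodal pairs: 2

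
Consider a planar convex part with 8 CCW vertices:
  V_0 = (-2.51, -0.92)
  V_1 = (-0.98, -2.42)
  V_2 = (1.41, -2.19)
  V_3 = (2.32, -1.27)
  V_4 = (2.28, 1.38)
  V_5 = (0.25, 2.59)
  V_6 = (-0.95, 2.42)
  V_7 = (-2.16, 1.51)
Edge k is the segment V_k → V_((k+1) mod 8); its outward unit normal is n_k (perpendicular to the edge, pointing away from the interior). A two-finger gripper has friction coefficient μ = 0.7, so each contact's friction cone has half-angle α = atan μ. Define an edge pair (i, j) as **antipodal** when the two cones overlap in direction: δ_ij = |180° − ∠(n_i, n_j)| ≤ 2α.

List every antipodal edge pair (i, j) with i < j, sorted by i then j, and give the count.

count = 12; pairs: (0,3), (0,4), (0,5), (1,4), (1,5), (1,6), (2,5), (2,6), (2,7), (3,6), (3,7), (4,7)

α = atan 0.7 = 34.99°;  2α = 69.98°
n_0 = (-0.7001, -0.7141)
n_1 = (+0.0958, -0.9954)
n_2 = (+0.7110, -0.7032)
n_3 = (+0.9999, +0.0151)
n_4 = (+0.5120, +0.8590)
n_5 = (-0.1403, +0.9901)
n_6 = (-0.6011, +0.7992)
n_7 = (-0.9898, +0.1426)
  (0,1): δ = 130.07°  ·
  (0,2): δ = 90.25°  ·
  (0,3): δ = 44.70°  ✓
  (0,4): δ = 13.64°  ✓
  (0,5): δ = 52.50°  ✓
  (0,6): δ = 81.38°  ·
  (0,7): δ = 126.24°  ·
  (1,2): δ = 140.18°  ·
  (1,3): δ = 94.63°  ·
  (1,4): δ = 36.29°  ✓
  (1,5): δ = 2.57°  ✓
  (1,6): δ = 31.45°  ✓
  (1,7): δ = 76.31°  ·
  (2,3): δ = 134.45°  ·
  (2,4): δ = 76.11°  ·
  (2,5): δ = 37.25°  ✓
  (2,6): δ = 8.37°  ✓
  (2,7): δ = 36.49°  ✓
  (3,4): δ = 121.66°  ·
  (3,5): δ = 82.80°  ·
  (3,6): δ = 53.92°  ✓
  (3,7): δ = 9.06°  ✓
  (4,5): δ = 141.14°  ·
  (4,6): δ = 112.26°  ·
  (4,7): δ = 67.40°  ✓
  (5,6): δ = 151.12°  ·
  (5,7): δ = 106.26°  ·
  (6,7): δ = 135.14°  ·
antipodal pairs: 12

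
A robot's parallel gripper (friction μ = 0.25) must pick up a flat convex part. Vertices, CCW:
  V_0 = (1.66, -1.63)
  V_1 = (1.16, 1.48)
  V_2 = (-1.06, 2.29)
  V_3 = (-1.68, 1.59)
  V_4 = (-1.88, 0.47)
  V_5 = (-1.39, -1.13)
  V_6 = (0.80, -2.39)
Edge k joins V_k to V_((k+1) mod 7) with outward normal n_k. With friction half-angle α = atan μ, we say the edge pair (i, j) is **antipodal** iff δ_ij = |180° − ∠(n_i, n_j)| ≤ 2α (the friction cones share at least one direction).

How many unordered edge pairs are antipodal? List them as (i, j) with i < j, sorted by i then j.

count = 4; pairs: (0,3), (0,4), (1,5), (2,6)

α = atan 0.25 = 14.04°;  2α = 28.07°
n_0 = (+0.9873, +0.1587)
n_1 = (+0.3428, +0.9394)
n_2 = (-0.7486, +0.6630)
n_3 = (-0.9844, +0.1758)
n_4 = (-0.9562, -0.2928)
n_5 = (-0.4987, -0.8668)
n_6 = (+0.6622, -0.7493)
  (0,1): δ = 119.18°  ·
  (0,2): δ = 50.67°  ·
  (0,3): δ = 19.26°  ✓
  (0,4): δ = 7.89°  ✓
  (0,5): δ = 50.95°  ·
  (0,6): δ = 122.33°  ·
  (1,2): δ = 111.49°  ·
  (1,3): δ = 80.08°  ·
  (1,4): δ = 52.93°  ·
  (1,5): δ = 9.87°  ✓
  (1,6): δ = 61.51°  ·
  (2,3): δ = 148.59°  ·
  (2,4): δ = 121.44°  ·
  (2,5): δ = 78.38°  ·
  (2,6): δ = 7.00°  ✓
  (3,4): δ = 152.85°  ·
  (3,5): δ = 109.79°  ·
  (3,6): δ = 38.41°  ·
  (4,5): δ = 136.94°  ·
  (4,6): δ = 65.56°  ·
  (5,6): δ = 108.62°  ·
antipodal pairs: 4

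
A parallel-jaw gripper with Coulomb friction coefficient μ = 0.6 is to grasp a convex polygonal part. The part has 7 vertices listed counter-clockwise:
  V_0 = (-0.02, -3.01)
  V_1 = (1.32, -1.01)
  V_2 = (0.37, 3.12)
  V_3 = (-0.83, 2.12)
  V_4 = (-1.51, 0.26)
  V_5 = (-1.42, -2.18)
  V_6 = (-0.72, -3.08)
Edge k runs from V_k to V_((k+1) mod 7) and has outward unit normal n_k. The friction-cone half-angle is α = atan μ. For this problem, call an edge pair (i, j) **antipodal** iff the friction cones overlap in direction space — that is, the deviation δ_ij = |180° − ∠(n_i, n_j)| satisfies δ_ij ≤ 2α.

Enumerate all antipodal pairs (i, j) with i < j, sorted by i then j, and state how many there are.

α = atan 0.6 = 30.96°;  2α = 61.93°
n_0 = (+0.8308, -0.5566)
n_1 = (+0.9746, +0.2242)
n_2 = (-0.6402, +0.7682)
n_3 = (-0.9392, +0.3434)
n_4 = (-0.9993, -0.0369)
n_5 = (-0.7894, -0.6139)
n_6 = (+0.0995, -0.9950)
  (0,1): δ = 133.22°  ·
  (0,2): δ = 16.37°  ✓
  (0,3): δ = 13.74°  ✓
  (0,4): δ = 35.93°  ✓
  (0,5): δ = 71.70°  ·
  (0,6): δ = 129.53°  ·
  (1,2): δ = 63.15°  ·
  (1,3): δ = 33.04°  ✓
  (1,4): δ = 10.84°  ✓
  (1,5): δ = 24.92°  ✓
  (1,6): δ = 82.76°  ·
  (2,3): δ = 149.89°  ·
  (2,4): δ = 127.69°  ·
  (2,5): δ = 91.93°  ·
  (2,6): δ = 34.09°  ✓
  (3,4): δ = 157.81°  ·
  (3,5): δ = 122.04°  ·
  (3,6): δ = 64.21°  ·
  (4,5): δ = 144.24°  ·
  (4,6): δ = 86.40°  ·
  (5,6): δ = 122.16°  ·
antipodal pairs: 7

count = 7; pairs: (0,2), (0,3), (0,4), (1,3), (1,4), (1,5), (2,6)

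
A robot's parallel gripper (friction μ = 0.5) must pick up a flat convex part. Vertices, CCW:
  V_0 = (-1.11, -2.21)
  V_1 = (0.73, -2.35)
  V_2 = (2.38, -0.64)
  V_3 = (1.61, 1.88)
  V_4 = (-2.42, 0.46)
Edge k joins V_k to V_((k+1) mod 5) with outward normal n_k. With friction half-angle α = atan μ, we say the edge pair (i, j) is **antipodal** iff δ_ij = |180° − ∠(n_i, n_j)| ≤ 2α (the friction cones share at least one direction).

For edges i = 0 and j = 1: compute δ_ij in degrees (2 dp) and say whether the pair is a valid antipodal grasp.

δ = 129.63°, invalid

α = atan 0.5 = 26.57°;  2α = 53.13°
edge 0: e_0 = (+1.84, -0.14);  n_0 = (-0.0759, -0.9971)
edge 1: e_1 = (+1.65, +1.71);  n_1 = (+0.7196, -0.6944)
∠(n_0, n_1) = 50.37°
δ = |180° − 50.37°| = 129.63°
129.63° > 2α = 53.13°  →  invalid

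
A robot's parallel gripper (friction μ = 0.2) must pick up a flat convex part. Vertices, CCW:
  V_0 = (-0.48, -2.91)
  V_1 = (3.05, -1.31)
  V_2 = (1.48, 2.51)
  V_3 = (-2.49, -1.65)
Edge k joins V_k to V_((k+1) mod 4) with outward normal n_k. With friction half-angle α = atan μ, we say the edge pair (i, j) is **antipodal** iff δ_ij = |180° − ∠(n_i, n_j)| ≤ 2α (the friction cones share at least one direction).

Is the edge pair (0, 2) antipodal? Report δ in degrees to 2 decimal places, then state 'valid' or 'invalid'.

δ = 21.96°, valid

α = atan 0.2 = 11.31°;  2α = 22.62°
edge 0: e_0 = (+3.53, +1.60);  n_0 = (+0.4128, -0.9108)
edge 2: e_2 = (-3.97, -4.16);  n_2 = (-0.7234, +0.6904)
∠(n_0, n_2) = 158.04°
δ = |180° − 158.04°| = 21.96°
21.96° ≤ 2α = 22.62°  →  valid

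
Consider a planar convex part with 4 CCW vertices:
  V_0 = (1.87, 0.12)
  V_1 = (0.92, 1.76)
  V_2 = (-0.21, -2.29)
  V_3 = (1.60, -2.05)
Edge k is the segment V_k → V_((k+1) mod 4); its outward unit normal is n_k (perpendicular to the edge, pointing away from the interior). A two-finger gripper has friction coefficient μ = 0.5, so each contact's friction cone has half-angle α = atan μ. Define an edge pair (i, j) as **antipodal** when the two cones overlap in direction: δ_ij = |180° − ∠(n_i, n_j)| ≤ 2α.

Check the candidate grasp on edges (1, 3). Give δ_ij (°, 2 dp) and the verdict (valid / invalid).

α = atan 0.5 = 26.57°;  2α = 53.13°
edge 1: e_1 = (-1.13, -4.05);  n_1 = (-0.9632, +0.2687)
edge 3: e_3 = (+0.27, +2.17);  n_3 = (+0.9923, -0.1235)
∠(n_1, n_3) = 171.50°
δ = |180° − 171.50°| = 8.50°
8.50° ≤ 2α = 53.13°  →  valid

δ = 8.50°, valid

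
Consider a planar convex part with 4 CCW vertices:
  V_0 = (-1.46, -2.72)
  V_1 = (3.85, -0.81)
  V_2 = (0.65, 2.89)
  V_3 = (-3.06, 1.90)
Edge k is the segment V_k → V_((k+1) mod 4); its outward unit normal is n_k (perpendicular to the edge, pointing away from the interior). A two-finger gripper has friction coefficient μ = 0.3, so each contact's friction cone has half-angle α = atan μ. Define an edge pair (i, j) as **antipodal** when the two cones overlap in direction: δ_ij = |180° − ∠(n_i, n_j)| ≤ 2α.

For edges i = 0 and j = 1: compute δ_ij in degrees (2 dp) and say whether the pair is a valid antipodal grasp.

α = atan 0.3 = 16.70°;  2α = 33.40°
edge 0: e_0 = (+5.31, +1.91);  n_0 = (+0.3385, -0.9410)
edge 1: e_1 = (-3.20, +3.70);  n_1 = (+0.7564, +0.6542)
∠(n_0, n_1) = 111.07°
δ = |180° − 111.07°| = 68.93°
68.93° > 2α = 33.40°  →  invalid

δ = 68.93°, invalid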